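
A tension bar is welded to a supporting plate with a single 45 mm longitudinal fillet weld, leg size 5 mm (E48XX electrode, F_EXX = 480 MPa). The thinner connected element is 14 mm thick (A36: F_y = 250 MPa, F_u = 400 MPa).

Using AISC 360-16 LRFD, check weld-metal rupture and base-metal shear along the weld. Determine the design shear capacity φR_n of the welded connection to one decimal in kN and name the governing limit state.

Weld metal: throat = 0.707×5 = 3.535 mm, L = 45 mm. φR_n = 0.75 × 0.6 × 480 × 3.535 × 45 = 34.4 kN.
Base metal shear (14 mm plate): yield φR_n = 1.0×0.6×250×14×45 = 94.5 kN; rupture φR_n = 0.75×0.6×400×14×45 = 113.4 kN; take 94.5 kN (yield).
Governing: min(34.4, 94.5) = 34.4 kN → weld metal.

34.4 kN (weld metal governs)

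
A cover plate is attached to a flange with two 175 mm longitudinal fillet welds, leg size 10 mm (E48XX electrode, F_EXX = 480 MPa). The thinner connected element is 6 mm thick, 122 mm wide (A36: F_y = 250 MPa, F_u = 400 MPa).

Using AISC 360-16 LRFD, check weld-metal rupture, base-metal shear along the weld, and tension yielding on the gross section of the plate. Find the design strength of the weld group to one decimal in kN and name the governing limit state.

164.7 kN (gross-section yield governs)

Weld metal: throat = 0.707×10 = 7.07 mm, L = 2×175 = 350 mm. φR_n = 0.75 × 0.6 × 480 × 7.07 × 350 = 534.5 kN.
Base metal shear (6 mm plate): yield φR_n = 1.0×0.6×250×6×350 = 315.0 kN; rupture φR_n = 0.75×0.6×400×6×350 = 378.0 kN; take 315.0 kN (yield).
Tension yield (gross): A_g = 122×6 = 732 mm². φR_n = 0.90 × 250 × 732 = 164.7 kN.
Governing: min(534.5, 315.0, 164.7) = 164.7 kN → gross-section yield.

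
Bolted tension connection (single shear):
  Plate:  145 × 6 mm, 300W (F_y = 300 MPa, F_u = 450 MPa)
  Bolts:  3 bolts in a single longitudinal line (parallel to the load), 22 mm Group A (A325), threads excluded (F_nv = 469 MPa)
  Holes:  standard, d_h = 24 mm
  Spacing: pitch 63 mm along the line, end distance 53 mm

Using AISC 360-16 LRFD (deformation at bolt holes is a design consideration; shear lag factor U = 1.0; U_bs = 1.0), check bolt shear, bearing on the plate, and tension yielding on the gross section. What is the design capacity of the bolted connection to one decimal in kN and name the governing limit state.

Bolt shear: A_b = π(22)²/4 = 380.13 mm². φR_n = 0.75 × 469 × 380.13 × 3 × 1 = 401.1 kN.
Bearing (6 mm plate, F_u = 450 MPa): end bolts L_c = 53 − 24/2 = 41, R_n = min(1.2×41×6×450, 2.4×22×6×450) = 132.84 kN/bolt; interior L_c = 63 − 24 = 39, R_n = 126.36 kN/bolt. φR_n = 0.75 × (1×132.84 + 2×126.36) = 289.2 kN.
Tension yield (gross): A_g = 145×6 = 870 mm². φR_n = 0.90 × 300 × 870 = 234.9 kN.
Governing: min(401.1, 289.2, 234.9) = 234.9 kN → gross-section yield.

234.9 kN (gross-section yield governs)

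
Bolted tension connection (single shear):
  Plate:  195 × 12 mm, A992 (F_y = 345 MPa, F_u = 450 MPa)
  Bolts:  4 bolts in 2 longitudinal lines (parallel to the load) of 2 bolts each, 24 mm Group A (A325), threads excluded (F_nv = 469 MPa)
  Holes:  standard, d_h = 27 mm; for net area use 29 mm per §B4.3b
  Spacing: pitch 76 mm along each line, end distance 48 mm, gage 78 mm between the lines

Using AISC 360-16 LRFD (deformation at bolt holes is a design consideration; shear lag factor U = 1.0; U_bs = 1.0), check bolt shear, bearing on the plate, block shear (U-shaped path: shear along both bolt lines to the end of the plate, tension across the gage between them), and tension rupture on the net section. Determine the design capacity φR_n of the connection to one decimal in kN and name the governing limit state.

554.9 kN (net-section rupture governs)

Bolt shear: A_b = π(24)²/4 = 452.39 mm². φR_n = 0.75 × 469 × 452.39 × 4 × 1 = 636.5 kN.
Bearing (12 mm plate, F_u = 450 MPa): end bolts L_c = 48 − 27/2 = 34.5, R_n = min(1.2×34.5×12×450, 2.4×24×12×450) = 223.56 kN/bolt; interior L_c = 76 − 27 = 49, R_n = 311.04 kN/bolt. φR_n = 0.75 × (2×223.56 + 2×311.04) = 801.9 kN.
Block shear: shear path 2×[48+1×76] = 2×124 mm, A_gv = 2976, A_nv = 2×(124 − 1.5×29)×12 = 1932 mm²; tension across gage: (78 − 1×29)×12 = 588 mm². R_n = min(0.6×450×1932, 0.6×345×2976) + 1.0×450×588 = min(521.64, 616.03) + 264.6 = 786.24 kN. φR_n = 0.75 × 786.24 = 589.7 kN.
Tension rupture (net): A_n = (195 − 2×29)×12 = 1644 mm² (U = 1.0, A_e = A_n). φR_n = 0.75 × 450 × 1644 = 554.9 kN.
Governing: min(636.5, 801.9, 589.7, 554.9) = 554.9 kN → net-section rupture.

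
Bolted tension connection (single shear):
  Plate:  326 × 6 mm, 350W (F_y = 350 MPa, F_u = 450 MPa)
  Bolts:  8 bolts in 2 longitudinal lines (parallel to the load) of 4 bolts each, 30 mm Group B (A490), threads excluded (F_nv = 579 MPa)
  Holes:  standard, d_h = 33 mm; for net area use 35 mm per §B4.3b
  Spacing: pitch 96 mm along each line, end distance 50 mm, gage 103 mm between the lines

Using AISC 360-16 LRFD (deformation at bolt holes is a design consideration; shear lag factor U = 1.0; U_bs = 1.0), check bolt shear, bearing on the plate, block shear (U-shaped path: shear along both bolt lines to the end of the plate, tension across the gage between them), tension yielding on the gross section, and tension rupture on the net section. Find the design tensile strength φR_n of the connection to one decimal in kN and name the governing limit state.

Bolt shear: A_b = π(30)²/4 = 706.86 mm². φR_n = 0.75 × 579 × 706.86 × 8 × 1 = 2455.6 kN.
Bearing (6 mm plate, F_u = 450 MPa): end bolts L_c = 50 − 33/2 = 33.5, R_n = min(1.2×33.5×6×450, 2.4×30×6×450) = 108.54 kN/bolt; interior L_c = 96 − 33 = 63, R_n = 194.4 kN/bolt. φR_n = 0.75 × (2×108.54 + 6×194.4) = 1037.6 kN.
Block shear: shear path 2×[50+3×96] = 2×338 mm, A_gv = 4056, A_nv = 2×(338 − 3.5×35)×6 = 2586 mm²; tension across gage: (103 − 1×35)×6 = 408 mm². R_n = min(0.6×450×2586, 0.6×350×4056) + 1.0×450×408 = min(698.22, 851.76) + 183.6 = 881.82 kN. φR_n = 0.75 × 881.82 = 661.4 kN.
Tension yield (gross): A_g = 326×6 = 1956 mm². φR_n = 0.90 × 350 × 1956 = 616.1 kN.
Tension rupture (net): A_n = (326 − 2×35)×6 = 1536 mm² (U = 1.0, A_e = A_n). φR_n = 0.75 × 450 × 1536 = 518.4 kN.
Governing: min(2455.6, 1037.6, 661.4, 616.1, 518.4) = 518.4 kN → net-section rupture.

518.4 kN (net-section rupture governs)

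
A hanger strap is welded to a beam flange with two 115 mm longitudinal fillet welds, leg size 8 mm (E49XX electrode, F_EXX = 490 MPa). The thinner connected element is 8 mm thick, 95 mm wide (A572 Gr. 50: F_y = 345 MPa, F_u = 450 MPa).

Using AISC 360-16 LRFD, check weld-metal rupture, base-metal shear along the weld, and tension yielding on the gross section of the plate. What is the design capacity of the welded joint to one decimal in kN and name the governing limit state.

Weld metal: throat = 0.707×8 = 5.656 mm, L = 2×115 = 230 mm. φR_n = 0.75 × 0.6 × 490 × 5.656 × 230 = 286.8 kN.
Base metal shear (8 mm plate): yield φR_n = 1.0×0.6×345×8×230 = 380.9 kN; rupture φR_n = 0.75×0.6×450×8×230 = 372.6 kN; take 372.6 kN (rupture).
Tension yield (gross): A_g = 95×8 = 760 mm². φR_n = 0.90 × 345 × 760 = 236.0 kN.
Governing: min(286.8, 372.6, 236.0) = 236.0 kN → gross-section yield.

236.0 kN (gross-section yield governs)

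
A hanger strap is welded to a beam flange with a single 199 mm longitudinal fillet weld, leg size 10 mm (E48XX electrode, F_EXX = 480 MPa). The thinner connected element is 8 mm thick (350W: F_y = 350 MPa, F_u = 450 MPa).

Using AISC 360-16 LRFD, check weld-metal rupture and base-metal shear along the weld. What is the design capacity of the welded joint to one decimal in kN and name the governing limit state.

Weld metal: throat = 0.707×10 = 7.07 mm, L = 199 mm. φR_n = 0.75 × 0.6 × 480 × 7.07 × 199 = 303.9 kN.
Base metal shear (8 mm plate): yield φR_n = 1.0×0.6×350×8×199 = 334.3 kN; rupture φR_n = 0.75×0.6×450×8×199 = 322.4 kN; take 322.4 kN (rupture).
Governing: min(303.9, 322.4) = 303.9 kN → weld metal.

303.9 kN (weld metal governs)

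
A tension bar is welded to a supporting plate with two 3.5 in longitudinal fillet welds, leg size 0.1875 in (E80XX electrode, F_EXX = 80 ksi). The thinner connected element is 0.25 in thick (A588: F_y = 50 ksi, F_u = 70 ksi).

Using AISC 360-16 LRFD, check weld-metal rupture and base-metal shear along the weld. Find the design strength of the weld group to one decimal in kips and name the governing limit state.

33.4 kips (weld metal governs)

Weld metal: throat = 0.707×0.1875 = 0.13256 in, L = 2×3.5 = 7 in. φR_n = 0.75 × 0.6 × 80 × 0.13256 × 7 = 33.4 kips.
Base metal shear (0.25 in plate): yield φR_n = 1.0×0.6×50×0.25×7 = 52.5 kips; rupture φR_n = 0.75×0.6×70×0.25×7 = 55.1 kips; take 52.5 kips (yield).
Governing: min(33.4, 52.5) = 33.4 kips → weld metal.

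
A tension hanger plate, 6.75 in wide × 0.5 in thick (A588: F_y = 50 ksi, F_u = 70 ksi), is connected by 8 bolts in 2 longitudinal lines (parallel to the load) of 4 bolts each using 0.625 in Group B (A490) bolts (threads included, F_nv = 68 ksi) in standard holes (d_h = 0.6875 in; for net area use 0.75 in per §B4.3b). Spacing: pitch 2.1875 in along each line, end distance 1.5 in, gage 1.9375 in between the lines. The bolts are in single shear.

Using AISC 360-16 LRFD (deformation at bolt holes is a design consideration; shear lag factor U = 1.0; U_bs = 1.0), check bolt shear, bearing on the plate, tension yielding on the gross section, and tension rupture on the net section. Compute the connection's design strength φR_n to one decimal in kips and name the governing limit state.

Bolt shear: A_b = π(0.625)²/4 = 0.3068 in². φR_n = 0.75 × 68 × 0.3068 × 8 × 1 = 125.2 kips.
Bearing (0.5 in plate, F_u = 70 ksi): end bolts L_c = 1.5 − 0.6875/2 = 1.15625, R_n = min(1.2×1.15625×0.5×70, 2.4×0.625×0.5×70) = 48.563 kips/bolt; interior L_c = 2.1875 − 0.6875 = 1.5, R_n = 52.5 kips/bolt. φR_n = 0.75 × (2×48.563 + 6×52.5) = 309.1 kips.
Tension yield (gross): A_g = 6.75×0.5 = 3.375 in². φR_n = 0.90 × 50 × 3.375 = 151.9 kips.
Tension rupture (net): A_n = (6.75 − 2×0.75)×0.5 = 2.625 in² (U = 1.0, A_e = A_n). φR_n = 0.75 × 70 × 2.625 = 137.8 kips.
Governing: min(125.2, 309.1, 151.9, 137.8) = 125.2 kips → bolt shear.

125.2 kips (bolt shear governs)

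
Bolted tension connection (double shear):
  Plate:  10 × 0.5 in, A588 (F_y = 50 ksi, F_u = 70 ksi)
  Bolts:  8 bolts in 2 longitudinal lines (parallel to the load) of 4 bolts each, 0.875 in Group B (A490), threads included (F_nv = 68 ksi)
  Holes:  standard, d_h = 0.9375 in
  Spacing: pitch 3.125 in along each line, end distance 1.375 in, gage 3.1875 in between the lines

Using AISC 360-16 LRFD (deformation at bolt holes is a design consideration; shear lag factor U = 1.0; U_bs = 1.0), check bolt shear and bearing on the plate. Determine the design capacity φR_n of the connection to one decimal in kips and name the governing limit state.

387.8 kips (bearing governs)

Bolt shear: A_b = π(0.875)²/4 = 0.60132 in². φR_n = 0.75 × 68 × 0.60132 × 8 × 2 = 490.7 kips.
Bearing (0.5 in plate, F_u = 70 ksi): end bolts L_c = 1.375 − 0.9375/2 = 0.90625, R_n = min(1.2×0.90625×0.5×70, 2.4×0.875×0.5×70) = 38.063 kips/bolt; interior L_c = 3.125 − 0.9375 = 2.1875, R_n = 73.5 kips/bolt. φR_n = 0.75 × (2×38.063 + 6×73.5) = 387.8 kips.
Governing: min(490.7, 387.8) = 387.8 kips → bearing.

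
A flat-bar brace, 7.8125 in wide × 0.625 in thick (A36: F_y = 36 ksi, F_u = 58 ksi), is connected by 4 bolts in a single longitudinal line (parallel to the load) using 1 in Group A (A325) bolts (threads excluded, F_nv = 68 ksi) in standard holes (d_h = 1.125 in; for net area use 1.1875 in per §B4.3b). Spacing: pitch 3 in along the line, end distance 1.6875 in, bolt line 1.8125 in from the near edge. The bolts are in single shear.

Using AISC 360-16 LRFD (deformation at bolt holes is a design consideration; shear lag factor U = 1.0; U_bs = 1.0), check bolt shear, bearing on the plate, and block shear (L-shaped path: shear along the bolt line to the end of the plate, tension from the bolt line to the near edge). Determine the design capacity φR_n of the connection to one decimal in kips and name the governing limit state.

139.7 kips (block shear governs)

Bolt shear: A_b = π(1)²/4 = 0.7854 in². φR_n = 0.75 × 68 × 0.7854 × 4 × 1 = 160.2 kips.
Bearing (0.625 in plate, F_u = 58 ksi): end bolts L_c = 1.6875 − 1.125/2 = 1.125, R_n = min(1.2×1.125×0.625×58, 2.4×1×0.625×58) = 48.938 kips/bolt; interior L_c = 3 − 1.125 = 1.875, R_n = 81.563 kips/bolt. φR_n = 0.75 × (1×48.938 + 3×81.563) = 220.2 kips.
Block shear: shear path 1×[1.6875+3×3] = 1×10.6875 in, A_gv = 6.6797, A_nv = 1×(10.6875 − 3.5×1.1875)×0.625 = 4.082 in²; tension to near edge: (1.8125 − 0.5×1.1875)×0.625 = 0.76172 in². R_n = min(0.6×58×4.082, 0.6×36×6.6797) + 1.0×58×0.76172 = min(142.05, 144.28) + 44.18 = 186.23 kips. φR_n = 0.75 × 186.23 = 139.7 kips.
Governing: min(160.2, 220.2, 139.7) = 139.7 kips → block shear.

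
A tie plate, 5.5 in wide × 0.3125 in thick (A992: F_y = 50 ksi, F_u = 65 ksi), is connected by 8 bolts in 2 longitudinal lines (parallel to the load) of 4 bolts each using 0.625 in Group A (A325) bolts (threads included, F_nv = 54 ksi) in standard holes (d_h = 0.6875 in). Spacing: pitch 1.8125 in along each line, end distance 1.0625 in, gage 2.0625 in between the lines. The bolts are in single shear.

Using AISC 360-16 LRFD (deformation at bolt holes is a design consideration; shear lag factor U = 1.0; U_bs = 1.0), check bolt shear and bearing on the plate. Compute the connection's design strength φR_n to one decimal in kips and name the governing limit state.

99.4 kips (bolt shear governs)

Bolt shear: A_b = π(0.625)²/4 = 0.3068 in². φR_n = 0.75 × 54 × 0.3068 × 8 × 1 = 99.4 kips.
Bearing (0.3125 in plate, F_u = 65 ksi): end bolts L_c = 1.0625 − 0.6875/2 = 0.71875, R_n = min(1.2×0.71875×0.3125×65, 2.4×0.625×0.3125×65) = 17.52 kips/bolt; interior L_c = 1.8125 − 0.6875 = 1.125, R_n = 27.422 kips/bolt. φR_n = 0.75 × (2×17.52 + 6×27.422) = 149.7 kips.
Governing: min(99.4, 149.7) = 99.4 kips → bolt shear.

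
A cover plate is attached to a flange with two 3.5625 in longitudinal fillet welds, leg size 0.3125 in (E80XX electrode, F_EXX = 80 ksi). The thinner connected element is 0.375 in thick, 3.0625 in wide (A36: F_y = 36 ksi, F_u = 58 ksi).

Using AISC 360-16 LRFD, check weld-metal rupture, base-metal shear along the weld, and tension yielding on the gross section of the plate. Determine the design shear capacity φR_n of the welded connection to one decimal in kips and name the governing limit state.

37.2 kips (gross-section yield governs)

Weld metal: throat = 0.707×0.3125 = 0.22094 in, L = 2×3.5625 = 7.125 in. φR_n = 0.75 × 0.6 × 80 × 0.22094 × 7.125 = 56.7 kips.
Base metal shear (0.375 in plate): yield φR_n = 1.0×0.6×36×0.375×7.125 = 57.7 kips; rupture φR_n = 0.75×0.6×58×0.375×7.125 = 69.7 kips; take 57.7 kips (yield).
Tension yield (gross): A_g = 3.0625×0.375 = 1.1484 in². φR_n = 0.90 × 36 × 1.1484 = 37.2 kips.
Governing: min(56.7, 57.7, 37.2) = 37.2 kips → gross-section yield.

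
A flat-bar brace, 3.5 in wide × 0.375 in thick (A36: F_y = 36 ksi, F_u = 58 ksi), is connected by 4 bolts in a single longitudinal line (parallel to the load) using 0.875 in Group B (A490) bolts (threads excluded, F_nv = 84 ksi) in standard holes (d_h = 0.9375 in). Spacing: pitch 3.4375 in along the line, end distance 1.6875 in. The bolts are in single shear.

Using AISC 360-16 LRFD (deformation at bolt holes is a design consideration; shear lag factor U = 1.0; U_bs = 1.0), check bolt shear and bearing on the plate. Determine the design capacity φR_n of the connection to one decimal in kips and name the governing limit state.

Bolt shear: A_b = π(0.875)²/4 = 0.60132 in². φR_n = 0.75 × 84 × 0.60132 × 4 × 1 = 151.5 kips.
Bearing (0.375 in plate, F_u = 58 ksi): end bolts L_c = 1.6875 − 0.9375/2 = 1.21875, R_n = min(1.2×1.21875×0.375×58, 2.4×0.875×0.375×58) = 31.809 kips/bolt; interior L_c = 3.4375 − 0.9375 = 2.5, R_n = 45.675 kips/bolt. φR_n = 0.75 × (1×31.809 + 3×45.675) = 126.6 kips.
Governing: min(151.5, 126.6) = 126.6 kips → bearing.

126.6 kips (bearing governs)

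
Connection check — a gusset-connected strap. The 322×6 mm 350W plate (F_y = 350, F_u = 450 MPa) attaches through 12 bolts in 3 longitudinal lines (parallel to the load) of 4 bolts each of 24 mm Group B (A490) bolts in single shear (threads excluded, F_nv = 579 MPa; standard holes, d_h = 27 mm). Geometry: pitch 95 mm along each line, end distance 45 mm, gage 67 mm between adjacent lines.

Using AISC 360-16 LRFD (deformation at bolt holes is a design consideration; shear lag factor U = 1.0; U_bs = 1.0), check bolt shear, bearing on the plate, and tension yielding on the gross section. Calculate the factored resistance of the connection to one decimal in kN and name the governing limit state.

Bolt shear: A_b = π(24)²/4 = 452.39 mm². φR_n = 0.75 × 579 × 452.39 × 12 × 1 = 2357.4 kN.
Bearing (6 mm plate, F_u = 450 MPa): end bolts L_c = 45 − 27/2 = 31.5, R_n = min(1.2×31.5×6×450, 2.4×24×6×450) = 102.06 kN/bolt; interior L_c = 95 − 27 = 68, R_n = 155.52 kN/bolt. φR_n = 0.75 × (3×102.06 + 9×155.52) = 1279.4 kN.
Tension yield (gross): A_g = 322×6 = 1932 mm². φR_n = 0.90 × 350 × 1932 = 608.6 kN.
Governing: min(2357.4, 1279.4, 608.6) = 608.6 kN → gross-section yield.

608.6 kN (gross-section yield governs)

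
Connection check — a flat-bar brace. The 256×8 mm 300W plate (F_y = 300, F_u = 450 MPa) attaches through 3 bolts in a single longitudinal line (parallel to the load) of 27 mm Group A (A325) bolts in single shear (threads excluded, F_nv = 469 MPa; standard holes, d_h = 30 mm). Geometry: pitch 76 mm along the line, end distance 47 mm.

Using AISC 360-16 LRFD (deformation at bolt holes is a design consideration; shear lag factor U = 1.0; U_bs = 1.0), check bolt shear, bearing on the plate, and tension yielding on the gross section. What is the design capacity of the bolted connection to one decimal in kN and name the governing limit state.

Bolt shear: A_b = π(27)²/4 = 572.56 mm². φR_n = 0.75 × 469 × 572.56 × 3 × 1 = 604.2 kN.
Bearing (8 mm plate, F_u = 450 MPa): end bolts L_c = 47 − 30/2 = 32, R_n = min(1.2×32×8×450, 2.4×27×8×450) = 138.24 kN/bolt; interior L_c = 76 − 30 = 46, R_n = 198.72 kN/bolt. φR_n = 0.75 × (1×138.24 + 2×198.72) = 401.8 kN.
Tension yield (gross): A_g = 256×8 = 2048 mm². φR_n = 0.90 × 300 × 2048 = 553.0 kN.
Governing: min(604.2, 401.8, 553.0) = 401.8 kN → bearing.

401.8 kN (bearing governs)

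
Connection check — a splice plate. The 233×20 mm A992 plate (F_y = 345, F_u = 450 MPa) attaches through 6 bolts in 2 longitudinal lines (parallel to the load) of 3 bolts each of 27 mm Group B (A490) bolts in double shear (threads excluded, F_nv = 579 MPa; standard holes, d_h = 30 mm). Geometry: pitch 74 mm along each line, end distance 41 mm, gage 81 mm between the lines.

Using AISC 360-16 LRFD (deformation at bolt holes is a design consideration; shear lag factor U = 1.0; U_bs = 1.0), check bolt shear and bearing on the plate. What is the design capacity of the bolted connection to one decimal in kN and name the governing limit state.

1846.8 kN (bearing governs)

Bolt shear: A_b = π(27)²/4 = 572.56 mm². φR_n = 0.75 × 579 × 572.56 × 6 × 2 = 2983.6 kN.
Bearing (20 mm plate, F_u = 450 MPa): end bolts L_c = 41 − 30/2 = 26, R_n = min(1.2×26×20×450, 2.4×27×20×450) = 280.8 kN/bolt; interior L_c = 74 − 30 = 44, R_n = 475.2 kN/bolt. φR_n = 0.75 × (2×280.8 + 4×475.2) = 1846.8 kN.
Governing: min(2983.6, 1846.8) = 1846.8 kN → bearing.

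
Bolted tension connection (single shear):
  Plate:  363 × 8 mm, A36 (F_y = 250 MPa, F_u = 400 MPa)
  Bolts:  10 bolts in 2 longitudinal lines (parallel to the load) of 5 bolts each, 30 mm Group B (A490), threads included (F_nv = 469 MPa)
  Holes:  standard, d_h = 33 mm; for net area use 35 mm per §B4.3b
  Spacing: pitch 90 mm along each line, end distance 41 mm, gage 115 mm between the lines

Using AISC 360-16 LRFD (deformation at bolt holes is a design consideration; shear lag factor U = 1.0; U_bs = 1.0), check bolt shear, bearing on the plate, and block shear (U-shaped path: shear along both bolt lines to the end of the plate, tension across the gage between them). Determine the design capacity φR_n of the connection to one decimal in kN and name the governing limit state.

893.3 kN (block shear governs)

Bolt shear: A_b = π(30)²/4 = 706.86 mm². φR_n = 0.75 × 469 × 706.86 × 10 × 1 = 2486.4 kN.
Bearing (8 mm plate, F_u = 400 MPa): end bolts L_c = 41 − 33/2 = 24.5, R_n = min(1.2×24.5×8×400, 2.4×30×8×400) = 94.08 kN/bolt; interior L_c = 90 − 33 = 57, R_n = 218.88 kN/bolt. φR_n = 0.75 × (2×94.08 + 8×218.88) = 1454.4 kN.
Block shear: shear path 2×[41+4×90] = 2×401 mm, A_gv = 6416, A_nv = 2×(401 − 4.5×35)×8 = 3896 mm²; tension across gage: (115 − 1×35)×8 = 640 mm². R_n = min(0.6×400×3896, 0.6×250×6416) + 1.0×400×640 = min(935.04, 962.4) + 256 = 1191 kN. φR_n = 0.75 × 1191 = 893.3 kN.
Governing: min(2486.4, 1454.4, 893.3) = 893.3 kN → block shear.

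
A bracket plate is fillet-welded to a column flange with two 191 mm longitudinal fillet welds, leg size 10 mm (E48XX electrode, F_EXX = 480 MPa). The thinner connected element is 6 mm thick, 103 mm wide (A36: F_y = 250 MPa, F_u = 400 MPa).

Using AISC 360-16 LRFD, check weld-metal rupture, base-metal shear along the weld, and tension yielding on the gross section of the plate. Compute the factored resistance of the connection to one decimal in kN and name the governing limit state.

Weld metal: throat = 0.707×10 = 7.07 mm, L = 2×191 = 382 mm. φR_n = 0.75 × 0.6 × 480 × 7.07 × 382 = 583.4 kN.
Base metal shear (6 mm plate): yield φR_n = 1.0×0.6×250×6×382 = 343.8 kN; rupture φR_n = 0.75×0.6×400×6×382 = 412.6 kN; take 343.8 kN (yield).
Tension yield (gross): A_g = 103×6 = 618 mm². φR_n = 0.90 × 250 × 618 = 139.1 kN.
Governing: min(583.4, 343.8, 139.1) = 139.1 kN → gross-section yield.

139.1 kN (gross-section yield governs)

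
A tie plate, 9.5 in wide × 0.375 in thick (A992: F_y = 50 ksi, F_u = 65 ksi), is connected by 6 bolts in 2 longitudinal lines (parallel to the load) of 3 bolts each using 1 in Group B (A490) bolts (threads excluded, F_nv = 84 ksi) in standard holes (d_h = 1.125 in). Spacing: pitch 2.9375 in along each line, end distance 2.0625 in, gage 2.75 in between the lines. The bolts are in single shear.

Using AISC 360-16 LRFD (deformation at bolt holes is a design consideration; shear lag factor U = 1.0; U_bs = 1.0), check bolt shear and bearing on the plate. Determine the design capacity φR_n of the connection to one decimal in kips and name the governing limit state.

224.9 kips (bearing governs)

Bolt shear: A_b = π(1)²/4 = 0.7854 in². φR_n = 0.75 × 84 × 0.7854 × 6 × 1 = 296.9 kips.
Bearing (0.375 in plate, F_u = 65 ksi): end bolts L_c = 2.0625 − 1.125/2 = 1.5, R_n = min(1.2×1.5×0.375×65, 2.4×1×0.375×65) = 43.875 kips/bolt; interior L_c = 2.9375 − 1.125 = 1.8125, R_n = 53.016 kips/bolt. φR_n = 0.75 × (2×43.875 + 4×53.016) = 224.9 kips.
Governing: min(296.9, 224.9) = 224.9 kips → bearing.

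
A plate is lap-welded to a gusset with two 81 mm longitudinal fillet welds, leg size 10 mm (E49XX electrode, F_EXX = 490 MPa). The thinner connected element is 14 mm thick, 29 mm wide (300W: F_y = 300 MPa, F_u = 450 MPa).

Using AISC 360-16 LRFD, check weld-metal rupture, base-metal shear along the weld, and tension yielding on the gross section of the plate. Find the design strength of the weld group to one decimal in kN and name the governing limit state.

Weld metal: throat = 0.707×10 = 7.07 mm, L = 2×81 = 162 mm. φR_n = 0.75 × 0.6 × 490 × 7.07 × 162 = 252.5 kN.
Base metal shear (14 mm plate): yield φR_n = 1.0×0.6×300×14×162 = 408.2 kN; rupture φR_n = 0.75×0.6×450×14×162 = 459.3 kN; take 408.2 kN (yield).
Tension yield (gross): A_g = 29×14 = 406 mm². φR_n = 0.90 × 300 × 406 = 109.6 kN.
Governing: min(252.5, 408.2, 109.6) = 109.6 kN → gross-section yield.

109.6 kN (gross-section yield governs)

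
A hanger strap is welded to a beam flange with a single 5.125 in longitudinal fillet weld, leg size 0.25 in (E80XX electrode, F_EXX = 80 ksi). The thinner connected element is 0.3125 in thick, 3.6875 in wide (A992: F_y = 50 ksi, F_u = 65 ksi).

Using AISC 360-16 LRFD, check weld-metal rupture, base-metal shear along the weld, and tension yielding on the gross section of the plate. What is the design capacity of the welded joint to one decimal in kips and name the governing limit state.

32.6 kips (weld metal governs)

Weld metal: throat = 0.707×0.25 = 0.17675 in, L = 5.125 in. φR_n = 0.75 × 0.6 × 80 × 0.17675 × 5.125 = 32.6 kips.
Base metal shear (0.3125 in plate): yield φR_n = 1.0×0.6×50×0.3125×5.125 = 48.0 kips; rupture φR_n = 0.75×0.6×65×0.3125×5.125 = 46.8 kips; take 46.8 kips (rupture).
Tension yield (gross): A_g = 3.6875×0.3125 = 1.1523 in². φR_n = 0.90 × 50 × 1.1523 = 51.9 kips.
Governing: min(32.6, 46.8, 51.9) = 32.6 kips → weld metal.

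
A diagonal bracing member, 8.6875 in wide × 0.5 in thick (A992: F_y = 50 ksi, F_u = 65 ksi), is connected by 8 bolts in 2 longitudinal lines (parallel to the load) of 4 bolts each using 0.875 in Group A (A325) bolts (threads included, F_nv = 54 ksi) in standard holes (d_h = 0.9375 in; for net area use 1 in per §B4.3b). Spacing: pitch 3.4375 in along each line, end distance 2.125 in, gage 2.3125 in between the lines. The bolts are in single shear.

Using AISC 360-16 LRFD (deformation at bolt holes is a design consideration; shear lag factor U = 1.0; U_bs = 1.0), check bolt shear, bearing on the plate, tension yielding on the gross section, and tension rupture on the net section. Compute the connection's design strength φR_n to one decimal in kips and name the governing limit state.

163.0 kips (net-section rupture governs)

Bolt shear: A_b = π(0.875)²/4 = 0.60132 in². φR_n = 0.75 × 54 × 0.60132 × 8 × 1 = 194.8 kips.
Bearing (0.5 in plate, F_u = 65 ksi): end bolts L_c = 2.125 − 0.9375/2 = 1.65625, R_n = min(1.2×1.65625×0.5×65, 2.4×0.875×0.5×65) = 64.594 kips/bolt; interior L_c = 3.4375 − 0.9375 = 2.5, R_n = 68.25 kips/bolt. φR_n = 0.75 × (2×64.594 + 6×68.25) = 404.0 kips.
Tension yield (gross): A_g = 8.6875×0.5 = 4.3438 in². φR_n = 0.90 × 50 × 4.3438 = 195.5 kips.
Tension rupture (net): A_n = (8.6875 − 2×1)×0.5 = 3.3438 in² (U = 1.0, A_e = A_n). φR_n = 0.75 × 65 × 3.3438 = 163.0 kips.
Governing: min(194.8, 404.0, 195.5, 163.0) = 163.0 kips → net-section rupture.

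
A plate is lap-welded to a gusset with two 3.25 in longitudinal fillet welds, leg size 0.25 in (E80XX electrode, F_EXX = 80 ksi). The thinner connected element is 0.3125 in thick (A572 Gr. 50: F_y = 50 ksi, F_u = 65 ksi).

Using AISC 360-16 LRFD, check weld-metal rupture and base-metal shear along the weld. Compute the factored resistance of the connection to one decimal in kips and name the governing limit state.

41.4 kips (weld metal governs)

Weld metal: throat = 0.707×0.25 = 0.17675 in, L = 2×3.25 = 6.5 in. φR_n = 0.75 × 0.6 × 80 × 0.17675 × 6.5 = 41.4 kips.
Base metal shear (0.3125 in plate): yield φR_n = 1.0×0.6×50×0.3125×6.5 = 60.9 kips; rupture φR_n = 0.75×0.6×65×0.3125×6.5 = 59.4 kips; take 59.4 kips (rupture).
Governing: min(41.4, 59.4) = 41.4 kips → weld metal.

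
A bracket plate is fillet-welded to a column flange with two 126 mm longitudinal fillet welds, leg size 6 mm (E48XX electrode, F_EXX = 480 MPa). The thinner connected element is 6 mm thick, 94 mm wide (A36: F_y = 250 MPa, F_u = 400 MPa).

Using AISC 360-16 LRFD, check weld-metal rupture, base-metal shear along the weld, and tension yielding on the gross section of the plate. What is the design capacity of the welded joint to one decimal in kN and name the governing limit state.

126.9 kN (gross-section yield governs)

Weld metal: throat = 0.707×6 = 4.242 mm, L = 2×126 = 252 mm. φR_n = 0.75 × 0.6 × 480 × 4.242 × 252 = 230.9 kN.
Base metal shear (6 mm plate): yield φR_n = 1.0×0.6×250×6×252 = 226.8 kN; rupture φR_n = 0.75×0.6×400×6×252 = 272.2 kN; take 226.8 kN (yield).
Tension yield (gross): A_g = 94×6 = 564 mm². φR_n = 0.90 × 250 × 564 = 126.9 kN.
Governing: min(230.9, 226.8, 126.9) = 126.9 kN → gross-section yield.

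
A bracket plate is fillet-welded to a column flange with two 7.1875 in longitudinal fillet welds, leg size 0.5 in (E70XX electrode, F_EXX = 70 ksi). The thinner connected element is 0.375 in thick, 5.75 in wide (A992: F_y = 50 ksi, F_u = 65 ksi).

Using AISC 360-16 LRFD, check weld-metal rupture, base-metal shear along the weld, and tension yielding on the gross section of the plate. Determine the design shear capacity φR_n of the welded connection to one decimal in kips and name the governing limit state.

97.0 kips (gross-section yield governs)

Weld metal: throat = 0.707×0.5 = 0.3535 in, L = 2×7.1875 = 14.375 in. φR_n = 0.75 × 0.6 × 70 × 0.3535 × 14.375 = 160.1 kips.
Base metal shear (0.375 in plate): yield φR_n = 1.0×0.6×50×0.375×14.375 = 161.7 kips; rupture φR_n = 0.75×0.6×65×0.375×14.375 = 157.7 kips; take 157.7 kips (rupture).
Tension yield (gross): A_g = 5.75×0.375 = 2.1563 in². φR_n = 0.90 × 50 × 2.1563 = 97.0 kips.
Governing: min(160.1, 157.7, 97.0) = 97.0 kips → gross-section yield.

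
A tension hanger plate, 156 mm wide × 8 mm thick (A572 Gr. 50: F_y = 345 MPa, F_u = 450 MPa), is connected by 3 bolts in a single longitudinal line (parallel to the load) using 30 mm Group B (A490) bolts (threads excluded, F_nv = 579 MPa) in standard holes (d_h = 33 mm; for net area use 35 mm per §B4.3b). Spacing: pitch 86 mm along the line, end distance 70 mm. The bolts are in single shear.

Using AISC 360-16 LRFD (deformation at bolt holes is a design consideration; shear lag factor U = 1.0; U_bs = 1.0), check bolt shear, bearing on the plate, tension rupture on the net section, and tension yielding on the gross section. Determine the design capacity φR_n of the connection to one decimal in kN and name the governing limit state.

326.7 kN (net-section rupture governs)

Bolt shear: A_b = π(30)²/4 = 706.86 mm². φR_n = 0.75 × 579 × 706.86 × 3 × 1 = 920.9 kN.
Bearing (8 mm plate, F_u = 450 MPa): end bolts L_c = 70 − 33/2 = 53.5, R_n = min(1.2×53.5×8×450, 2.4×30×8×450) = 231.12 kN/bolt; interior L_c = 86 − 33 = 53, R_n = 228.96 kN/bolt. φR_n = 0.75 × (1×231.12 + 2×228.96) = 516.8 kN.
Tension rupture (net): A_n = (156 − 1×35)×8 = 968 mm² (U = 1.0, A_e = A_n). φR_n = 0.75 × 450 × 968 = 326.7 kN.
Tension yield (gross): A_g = 156×8 = 1248 mm². φR_n = 0.90 × 345 × 1248 = 387.5 kN.
Governing: min(920.9, 516.8, 326.7, 387.5) = 326.7 kN → net-section rupture.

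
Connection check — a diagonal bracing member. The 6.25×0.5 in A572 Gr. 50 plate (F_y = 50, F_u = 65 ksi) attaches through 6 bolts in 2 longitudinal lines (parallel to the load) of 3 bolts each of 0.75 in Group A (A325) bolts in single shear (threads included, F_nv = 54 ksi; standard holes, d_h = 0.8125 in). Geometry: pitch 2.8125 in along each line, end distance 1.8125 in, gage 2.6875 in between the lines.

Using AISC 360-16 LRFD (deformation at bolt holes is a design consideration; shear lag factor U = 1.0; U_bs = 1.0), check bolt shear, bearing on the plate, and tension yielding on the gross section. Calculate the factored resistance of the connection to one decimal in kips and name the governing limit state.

107.4 kips (bolt shear governs)

Bolt shear: A_b = π(0.75)²/4 = 0.44179 in². φR_n = 0.75 × 54 × 0.44179 × 6 × 1 = 107.4 kips.
Bearing (0.5 in plate, F_u = 65 ksi): end bolts L_c = 1.8125 − 0.8125/2 = 1.40625, R_n = min(1.2×1.40625×0.5×65, 2.4×0.75×0.5×65) = 54.844 kips/bolt; interior L_c = 2.8125 − 0.8125 = 2, R_n = 58.5 kips/bolt. φR_n = 0.75 × (2×54.844 + 4×58.5) = 257.8 kips.
Tension yield (gross): A_g = 6.25×0.5 = 3.125 in². φR_n = 0.90 × 50 × 3.125 = 140.6 kips.
Governing: min(107.4, 257.8, 140.6) = 107.4 kips → bolt shear.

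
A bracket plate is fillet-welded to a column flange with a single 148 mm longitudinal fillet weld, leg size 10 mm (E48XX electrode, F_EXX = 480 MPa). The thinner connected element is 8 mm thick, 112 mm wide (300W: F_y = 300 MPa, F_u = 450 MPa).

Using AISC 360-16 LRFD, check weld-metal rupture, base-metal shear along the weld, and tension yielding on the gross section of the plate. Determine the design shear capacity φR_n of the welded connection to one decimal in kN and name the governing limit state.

Weld metal: throat = 0.707×10 = 7.07 mm, L = 148 mm. φR_n = 0.75 × 0.6 × 480 × 7.07 × 148 = 226.0 kN.
Base metal shear (8 mm plate): yield φR_n = 1.0×0.6×300×8×148 = 213.1 kN; rupture φR_n = 0.75×0.6×450×8×148 = 239.8 kN; take 213.1 kN (yield).
Tension yield (gross): A_g = 112×8 = 896 mm². φR_n = 0.90 × 300 × 896 = 241.9 kN.
Governing: min(226.0, 213.1, 241.9) = 213.1 kN → base-metal shear.

213.1 kN (base-metal shear governs)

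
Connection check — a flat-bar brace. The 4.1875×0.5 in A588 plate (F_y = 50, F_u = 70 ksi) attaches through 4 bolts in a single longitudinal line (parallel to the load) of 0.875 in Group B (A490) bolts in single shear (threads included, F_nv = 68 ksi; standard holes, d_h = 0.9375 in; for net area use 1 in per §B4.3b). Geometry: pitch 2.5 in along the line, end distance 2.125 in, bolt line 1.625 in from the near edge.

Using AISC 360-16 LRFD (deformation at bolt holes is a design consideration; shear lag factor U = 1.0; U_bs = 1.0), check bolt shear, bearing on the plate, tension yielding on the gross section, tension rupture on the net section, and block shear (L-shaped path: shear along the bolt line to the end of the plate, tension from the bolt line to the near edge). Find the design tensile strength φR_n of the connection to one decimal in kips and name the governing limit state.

Bolt shear: A_b = π(0.875)²/4 = 0.60132 in². φR_n = 0.75 × 68 × 0.60132 × 4 × 1 = 122.7 kips.
Bearing (0.5 in plate, F_u = 70 ksi): end bolts L_c = 2.125 − 0.9375/2 = 1.65625, R_n = min(1.2×1.65625×0.5×70, 2.4×0.875×0.5×70) = 69.563 kips/bolt; interior L_c = 2.5 − 0.9375 = 1.5625, R_n = 65.625 kips/bolt. φR_n = 0.75 × (1×69.563 + 3×65.625) = 199.8 kips.
Tension yield (gross): A_g = 4.1875×0.5 = 2.0938 in². φR_n = 0.90 × 50 × 2.0938 = 94.2 kips.
Tension rupture (net): A_n = (4.1875 − 1×1)×0.5 = 1.5938 in² (U = 1.0, A_e = A_n). φR_n = 0.75 × 70 × 1.5938 = 83.7 kips.
Block shear: shear path 1×[2.125+3×2.5] = 1×9.625 in, A_gv = 4.8125, A_nv = 1×(9.625 − 3.5×1)×0.5 = 3.0625 in²; tension to near edge: (1.625 − 0.5×1)×0.5 = 0.5625 in². R_n = min(0.6×70×3.0625, 0.6×50×4.8125) + 1.0×70×0.5625 = min(128.63, 144.38) + 39.375 = 168.01 kips. φR_n = 0.75 × 168.01 = 126.0 kips.
Governing: min(122.7, 199.8, 94.2, 83.7, 126.0) = 83.7 kips → net-section rupture.

83.7 kips (net-section rupture governs)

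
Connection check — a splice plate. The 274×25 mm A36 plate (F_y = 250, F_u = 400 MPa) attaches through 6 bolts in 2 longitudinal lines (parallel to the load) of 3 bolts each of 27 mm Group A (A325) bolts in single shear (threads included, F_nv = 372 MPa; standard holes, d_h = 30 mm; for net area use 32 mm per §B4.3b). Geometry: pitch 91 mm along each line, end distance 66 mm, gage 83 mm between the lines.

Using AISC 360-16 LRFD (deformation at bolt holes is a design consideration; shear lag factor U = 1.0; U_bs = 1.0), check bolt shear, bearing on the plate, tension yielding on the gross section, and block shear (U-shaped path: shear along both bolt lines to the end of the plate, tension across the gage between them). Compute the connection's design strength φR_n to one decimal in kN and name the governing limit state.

958.5 kN (bolt shear governs)

Bolt shear: A_b = π(27)²/4 = 572.56 mm². φR_n = 0.75 × 372 × 572.56 × 6 × 1 = 958.5 kN.
Bearing (25 mm plate, F_u = 400 MPa): end bolts L_c = 66 − 30/2 = 51, R_n = min(1.2×51×25×400, 2.4×27×25×400) = 612 kN/bolt; interior L_c = 91 − 30 = 61, R_n = 648 kN/bolt. φR_n = 0.75 × (2×612 + 4×648) = 2862.0 kN.
Tension yield (gross): A_g = 274×25 = 6850 mm². φR_n = 0.90 × 250 × 6850 = 1541.3 kN.
Block shear: shear path 2×[66+2×91] = 2×248 mm, A_gv = 12400, A_nv = 2×(248 − 2.5×32)×25 = 8400 mm²; tension across gage: (83 − 1×32)×25 = 1275 mm². R_n = min(0.6×400×8400, 0.6×250×12400) + 1.0×400×1275 = min(2016, 1860) + 510 = 2370 kN. φR_n = 0.75 × 2370 = 1777.5 kN.
Governing: min(958.5, 2862.0, 1541.3, 1777.5) = 958.5 kN → bolt shear.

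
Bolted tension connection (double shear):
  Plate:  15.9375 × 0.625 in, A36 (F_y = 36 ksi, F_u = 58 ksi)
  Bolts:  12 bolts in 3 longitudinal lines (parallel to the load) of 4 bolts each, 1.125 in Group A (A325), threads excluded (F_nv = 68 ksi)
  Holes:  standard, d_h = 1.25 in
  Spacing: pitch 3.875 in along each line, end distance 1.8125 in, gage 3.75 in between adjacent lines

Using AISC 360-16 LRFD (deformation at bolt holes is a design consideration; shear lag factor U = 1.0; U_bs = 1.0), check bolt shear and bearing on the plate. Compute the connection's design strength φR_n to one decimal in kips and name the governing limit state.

Bolt shear: A_b = π(1.125)²/4 = 0.99402 in². φR_n = 0.75 × 68 × 0.99402 × 12 × 2 = 1216.7 kips.
Bearing (0.625 in plate, F_u = 58 ksi): end bolts L_c = 1.8125 − 1.25/2 = 1.1875, R_n = min(1.2×1.1875×0.625×58, 2.4×1.125×0.625×58) = 51.656 kips/bolt; interior L_c = 3.875 − 1.25 = 2.625, R_n = 97.875 kips/bolt. φR_n = 0.75 × (3×51.656 + 9×97.875) = 776.9 kips.
Governing: min(1216.7, 776.9) = 776.9 kips → bearing.

776.9 kips (bearing governs)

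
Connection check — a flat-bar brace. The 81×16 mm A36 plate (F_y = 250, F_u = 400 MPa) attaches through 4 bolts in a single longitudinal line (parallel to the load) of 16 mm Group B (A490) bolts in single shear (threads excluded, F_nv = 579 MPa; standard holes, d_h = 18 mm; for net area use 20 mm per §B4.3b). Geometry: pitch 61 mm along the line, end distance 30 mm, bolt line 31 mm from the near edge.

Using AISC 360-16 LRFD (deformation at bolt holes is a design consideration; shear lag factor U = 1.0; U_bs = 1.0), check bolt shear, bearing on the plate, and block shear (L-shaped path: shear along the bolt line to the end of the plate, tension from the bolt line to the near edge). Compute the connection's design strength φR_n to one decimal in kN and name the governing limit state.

349.2 kN (bolt shear governs)

Bolt shear: A_b = π(16)²/4 = 201.06 mm². φR_n = 0.75 × 579 × 201.06 × 4 × 1 = 349.2 kN.
Bearing (16 mm plate, F_u = 400 MPa): end bolts L_c = 30 − 18/2 = 21, R_n = min(1.2×21×16×400, 2.4×16×16×400) = 161.28 kN/bolt; interior L_c = 61 − 18 = 43, R_n = 245.76 kN/bolt. φR_n = 0.75 × (1×161.28 + 3×245.76) = 673.9 kN.
Block shear: shear path 1×[30+3×61] = 1×213 mm, A_gv = 3408, A_nv = 1×(213 − 3.5×20)×16 = 2288 mm²; tension to near edge: (31 − 0.5×20)×16 = 336 mm². R_n = min(0.6×400×2288, 0.6×250×3408) + 1.0×400×336 = min(549.12, 511.2) + 134.4 = 645.6 kN. φR_n = 0.75 × 645.6 = 484.2 kN.
Governing: min(349.2, 673.9, 484.2) = 349.2 kN → bolt shear.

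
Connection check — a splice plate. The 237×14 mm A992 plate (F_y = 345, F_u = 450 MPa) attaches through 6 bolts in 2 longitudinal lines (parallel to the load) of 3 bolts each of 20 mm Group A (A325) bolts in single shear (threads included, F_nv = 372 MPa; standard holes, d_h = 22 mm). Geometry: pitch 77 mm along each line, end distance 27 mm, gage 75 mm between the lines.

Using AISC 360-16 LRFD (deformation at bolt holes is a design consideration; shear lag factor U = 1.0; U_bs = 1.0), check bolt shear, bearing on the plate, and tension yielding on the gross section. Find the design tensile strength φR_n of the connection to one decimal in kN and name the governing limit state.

525.9 kN (bolt shear governs)

Bolt shear: A_b = π(20)²/4 = 314.16 mm². φR_n = 0.75 × 372 × 314.16 × 6 × 1 = 525.9 kN.
Bearing (14 mm plate, F_u = 450 MPa): end bolts L_c = 27 − 22/2 = 16, R_n = min(1.2×16×14×450, 2.4×20×14×450) = 120.96 kN/bolt; interior L_c = 77 − 22 = 55, R_n = 302.4 kN/bolt. φR_n = 0.75 × (2×120.96 + 4×302.4) = 1088.6 kN.
Tension yield (gross): A_g = 237×14 = 3318 mm². φR_n = 0.90 × 345 × 3318 = 1030.2 kN.
Governing: min(525.9, 1088.6, 1030.2) = 525.9 kN → bolt shear.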